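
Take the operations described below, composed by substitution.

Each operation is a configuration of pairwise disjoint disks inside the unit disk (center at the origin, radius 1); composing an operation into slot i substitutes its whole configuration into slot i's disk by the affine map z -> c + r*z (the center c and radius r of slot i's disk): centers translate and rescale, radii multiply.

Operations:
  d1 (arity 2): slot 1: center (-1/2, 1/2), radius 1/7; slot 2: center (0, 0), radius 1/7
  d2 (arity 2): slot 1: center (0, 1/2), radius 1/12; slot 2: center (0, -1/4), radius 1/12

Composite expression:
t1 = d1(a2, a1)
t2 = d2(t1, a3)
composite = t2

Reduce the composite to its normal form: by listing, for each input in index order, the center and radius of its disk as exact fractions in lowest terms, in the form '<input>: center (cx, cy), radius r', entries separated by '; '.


Follow each a-input down from d2: c' goes to c + r*c', radius to r*r'.
tracing a2 down its 2-map path: center (-1/24, 13/24), radius 1/84
tracing a1 down its 2-map path: center (0, 1/2), radius 1/84
tracing a3 down its 1-map path: center (0, -1/4), radius 1/12

a1: center (0, 1/2), radius 1/84; a2: center (-1/24, 13/24), radius 1/84; a3: center (0, -1/4), radius 1/12


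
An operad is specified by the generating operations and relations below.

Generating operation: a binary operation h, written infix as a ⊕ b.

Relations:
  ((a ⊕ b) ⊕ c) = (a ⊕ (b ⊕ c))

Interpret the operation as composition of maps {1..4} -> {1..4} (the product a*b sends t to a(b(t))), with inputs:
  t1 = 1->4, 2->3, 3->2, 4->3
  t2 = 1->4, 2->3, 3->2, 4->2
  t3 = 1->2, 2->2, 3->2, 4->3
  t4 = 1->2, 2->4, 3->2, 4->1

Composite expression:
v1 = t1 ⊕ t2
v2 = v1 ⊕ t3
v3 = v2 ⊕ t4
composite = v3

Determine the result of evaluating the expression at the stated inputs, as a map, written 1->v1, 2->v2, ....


1->2, 2->3, 3->2, 4->2


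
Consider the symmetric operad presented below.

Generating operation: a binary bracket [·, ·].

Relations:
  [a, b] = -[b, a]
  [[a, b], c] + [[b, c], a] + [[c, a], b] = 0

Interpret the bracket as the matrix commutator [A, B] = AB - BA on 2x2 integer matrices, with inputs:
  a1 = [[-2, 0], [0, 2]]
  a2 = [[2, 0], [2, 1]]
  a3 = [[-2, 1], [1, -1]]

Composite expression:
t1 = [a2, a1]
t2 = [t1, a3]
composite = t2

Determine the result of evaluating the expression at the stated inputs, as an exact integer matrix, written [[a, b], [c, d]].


[[8, 0], [8, -8]]


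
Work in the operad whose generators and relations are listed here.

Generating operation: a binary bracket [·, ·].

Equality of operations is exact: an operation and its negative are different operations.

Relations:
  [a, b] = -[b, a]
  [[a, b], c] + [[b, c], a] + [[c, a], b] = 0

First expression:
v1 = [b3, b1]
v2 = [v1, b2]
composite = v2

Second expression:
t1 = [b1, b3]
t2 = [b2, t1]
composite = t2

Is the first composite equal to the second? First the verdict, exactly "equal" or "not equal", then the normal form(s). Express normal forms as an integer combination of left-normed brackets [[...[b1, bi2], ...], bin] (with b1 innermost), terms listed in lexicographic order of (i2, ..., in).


The first expression, normalized: -[[b1, b3], b2]
The second expression, normalized: -[[b1, b3], b2]
Same normal form: equal.

equal; the common form is -[[b1, b3], b2]


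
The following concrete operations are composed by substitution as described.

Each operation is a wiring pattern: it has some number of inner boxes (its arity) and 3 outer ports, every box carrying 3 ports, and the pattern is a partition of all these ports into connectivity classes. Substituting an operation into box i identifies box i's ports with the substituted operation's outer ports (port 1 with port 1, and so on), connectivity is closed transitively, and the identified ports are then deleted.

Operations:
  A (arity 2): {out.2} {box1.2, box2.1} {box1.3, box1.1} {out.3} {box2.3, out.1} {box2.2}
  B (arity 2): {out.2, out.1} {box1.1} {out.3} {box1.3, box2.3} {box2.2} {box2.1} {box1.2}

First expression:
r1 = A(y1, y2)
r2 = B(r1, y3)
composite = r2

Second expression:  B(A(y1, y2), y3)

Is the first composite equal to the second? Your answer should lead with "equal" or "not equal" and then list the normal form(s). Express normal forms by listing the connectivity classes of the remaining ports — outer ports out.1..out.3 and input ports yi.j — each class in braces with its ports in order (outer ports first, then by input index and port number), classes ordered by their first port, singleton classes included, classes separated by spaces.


The first expression reduces to {out.1, out.2} {out.3} {y1.1, y1.3} {y1.2, y2.1} {y2.2} {y2.3} {y3.1} {y3.2} {y3.3}
The second expression reduces to {out.1, out.2} {out.3} {y1.1, y1.3} {y1.2, y2.1} {y2.2} {y2.3} {y3.1} {y3.2} {y3.3}
Same normal form: equal.

equal; both compose to {out.1, out.2} {out.3} {y1.1, y1.3} {y1.2, y2.1} {y2.2} {y2.3} {y3.1} {y3.2} {y3.3}


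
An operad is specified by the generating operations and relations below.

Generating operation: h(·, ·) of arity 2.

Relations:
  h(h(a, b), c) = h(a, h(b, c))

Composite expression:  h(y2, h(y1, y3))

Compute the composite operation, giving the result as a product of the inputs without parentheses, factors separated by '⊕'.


y2 ⊕ y1 ⊕ y3

Associativity of h dissolves the nesting; only the y-input order survives.
h(y1, y3) reduces to y1 ⊕ y3
h(y2, h(y1, y3)) reduces to y2 ⊕ y1 ⊕ y3


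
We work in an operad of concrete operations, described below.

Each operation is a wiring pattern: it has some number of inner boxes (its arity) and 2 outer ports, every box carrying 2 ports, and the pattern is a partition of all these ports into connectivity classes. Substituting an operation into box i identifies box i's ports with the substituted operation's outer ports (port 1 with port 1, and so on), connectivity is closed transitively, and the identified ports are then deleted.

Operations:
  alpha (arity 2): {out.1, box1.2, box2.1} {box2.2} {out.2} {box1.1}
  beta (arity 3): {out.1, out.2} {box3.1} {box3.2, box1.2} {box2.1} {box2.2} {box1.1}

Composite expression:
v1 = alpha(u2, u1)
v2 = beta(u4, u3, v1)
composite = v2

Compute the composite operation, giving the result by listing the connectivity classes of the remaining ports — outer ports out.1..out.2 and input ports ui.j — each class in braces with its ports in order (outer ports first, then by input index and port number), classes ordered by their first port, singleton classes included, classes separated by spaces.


Reachability decides: close wires over beta-identified ports.
the subtree at alpha composes to {out.1, u1.1, u2.2} {out.2} {u1.2} {u2.1} on (u2, u1); out.j = own outer ports
the subtree at beta composes to {out.1, out.2} {u1.1, u2.2} {u1.2} {u2.1} {u3.1} {u3.2} {u4.1} {u4.2} on (u4, u3, u2, u1); out.j = own outer ports

{out.1, out.2} {u1.1, u2.2} {u1.2} {u2.1} {u3.1} {u3.2} {u4.1} {u4.2}


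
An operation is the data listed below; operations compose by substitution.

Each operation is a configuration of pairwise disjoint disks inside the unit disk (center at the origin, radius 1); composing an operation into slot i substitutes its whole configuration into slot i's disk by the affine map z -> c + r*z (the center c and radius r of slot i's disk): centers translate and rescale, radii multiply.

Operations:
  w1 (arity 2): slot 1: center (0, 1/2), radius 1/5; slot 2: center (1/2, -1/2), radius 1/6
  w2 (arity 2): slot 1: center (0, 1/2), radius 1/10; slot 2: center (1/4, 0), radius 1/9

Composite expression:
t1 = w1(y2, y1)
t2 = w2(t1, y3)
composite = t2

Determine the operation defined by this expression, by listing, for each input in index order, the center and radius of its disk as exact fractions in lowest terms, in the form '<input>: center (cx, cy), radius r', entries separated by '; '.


y1: center (1/20, 9/20), radius 1/60; y2: center (0, 11/20), radius 1/50; y3: center (1/4, 0), radius 1/9

Below w2, radii multiply path by path; the y-disk centers shift.
y2 passes through 2 substitutions, ending at center (0, 11/20), radius 1/50
y1 passes through 2 substitutions, ending at center (1/20, 9/20), radius 1/60
y3 passes through 1 substitution, ending at center (1/4, 0), radius 1/9


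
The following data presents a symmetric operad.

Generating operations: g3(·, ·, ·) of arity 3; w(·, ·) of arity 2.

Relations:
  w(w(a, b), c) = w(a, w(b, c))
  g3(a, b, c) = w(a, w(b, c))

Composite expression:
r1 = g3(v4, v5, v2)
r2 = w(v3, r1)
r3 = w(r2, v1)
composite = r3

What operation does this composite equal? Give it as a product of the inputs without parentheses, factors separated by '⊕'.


Under associativity of w, the answer is the v's in reading order.
g3(v4, v5, v2) reduces to v4 ⊕ v5 ⊕ v2
w(v3, g3(v4, v5, v2)) reduces to v3 ⊕ v4 ⊕ v5 ⊕ v2
w(w(v3, g3(v4, v5, v2)), v1) reduces to v3 ⊕ v4 ⊕ v5 ⊕ v2 ⊕ v1

v3 ⊕ v4 ⊕ v5 ⊕ v2 ⊕ v1


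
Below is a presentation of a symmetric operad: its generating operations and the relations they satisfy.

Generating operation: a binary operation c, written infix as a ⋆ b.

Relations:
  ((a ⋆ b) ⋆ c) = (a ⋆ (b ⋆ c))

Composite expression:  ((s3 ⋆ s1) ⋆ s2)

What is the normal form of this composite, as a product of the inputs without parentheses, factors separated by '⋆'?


s3 ⋆ s1 ⋆ s2

The c-tree's shape is irrelevant; the s-reading-order decides.
(s3 ⋆ s1) spells out as s3 ⋆ s1
((s3 ⋆ s1) ⋆ s2) spells out as s3 ⋆ s1 ⋆ s2


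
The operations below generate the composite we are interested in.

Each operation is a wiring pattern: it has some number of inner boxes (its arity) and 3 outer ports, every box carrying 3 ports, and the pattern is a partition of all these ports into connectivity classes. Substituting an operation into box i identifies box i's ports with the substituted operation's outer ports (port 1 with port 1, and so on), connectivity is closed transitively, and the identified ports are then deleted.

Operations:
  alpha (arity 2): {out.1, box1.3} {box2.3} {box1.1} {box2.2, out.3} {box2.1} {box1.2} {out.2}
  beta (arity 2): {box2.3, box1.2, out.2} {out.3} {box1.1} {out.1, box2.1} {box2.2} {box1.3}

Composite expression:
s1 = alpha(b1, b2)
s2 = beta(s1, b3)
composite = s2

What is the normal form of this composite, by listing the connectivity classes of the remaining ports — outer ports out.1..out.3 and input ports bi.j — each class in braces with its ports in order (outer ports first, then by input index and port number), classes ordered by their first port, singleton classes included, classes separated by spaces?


{out.1, b3.1} {out.2, b3.3} {out.3} {b1.1} {b1.2} {b1.3} {b2.1} {b2.2} {b2.3} {b3.2}


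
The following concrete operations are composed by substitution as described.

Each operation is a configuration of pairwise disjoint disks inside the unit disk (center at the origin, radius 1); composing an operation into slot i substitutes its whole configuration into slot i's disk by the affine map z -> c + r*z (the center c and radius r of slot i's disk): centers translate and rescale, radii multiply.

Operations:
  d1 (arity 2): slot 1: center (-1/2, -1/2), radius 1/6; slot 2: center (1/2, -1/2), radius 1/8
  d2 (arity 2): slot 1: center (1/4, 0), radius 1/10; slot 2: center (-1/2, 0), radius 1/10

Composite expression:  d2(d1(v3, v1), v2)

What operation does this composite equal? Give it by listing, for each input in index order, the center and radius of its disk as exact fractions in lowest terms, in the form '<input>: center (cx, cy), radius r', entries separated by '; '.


v1: center (3/10, -1/20), radius 1/80; v2: center (-1/2, 0), radius 1/10; v3: center (1/5, -1/20), radius 1/60

Each v-disk chains the slot maps above it in d2; radii multiply.
v3: after 2 affine steps, its disk has center (1/5, -1/20), radius 1/60
v1: after 2 affine steps, its disk has center (3/10, -1/20), radius 1/80
v2: after 1 affine step, its disk has center (-1/2, 0), radius 1/10


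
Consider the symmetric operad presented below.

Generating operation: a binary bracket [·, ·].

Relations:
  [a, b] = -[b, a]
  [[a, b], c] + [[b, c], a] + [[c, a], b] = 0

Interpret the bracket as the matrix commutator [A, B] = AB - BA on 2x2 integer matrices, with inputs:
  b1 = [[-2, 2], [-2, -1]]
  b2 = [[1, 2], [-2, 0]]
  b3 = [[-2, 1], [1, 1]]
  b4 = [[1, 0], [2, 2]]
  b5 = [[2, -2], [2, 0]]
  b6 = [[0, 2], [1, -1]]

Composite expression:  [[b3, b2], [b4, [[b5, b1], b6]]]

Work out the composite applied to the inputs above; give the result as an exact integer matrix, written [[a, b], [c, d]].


[[52, 40], [-88, -52]]

[b3, b2] = [[-4, -7], [-5, 4]]
[b5, b1] = [[0, 2], [2, 0]]
[[b5, b1], b6] = [[-2, -2], [2, 2]]
[b4, [[b5, b1], b6]] = [[4, 2], [-6, -4]]
[[b3, b2], [b4, [[b5, b1], b6]]] = [[52, 40], [-88, -52]]


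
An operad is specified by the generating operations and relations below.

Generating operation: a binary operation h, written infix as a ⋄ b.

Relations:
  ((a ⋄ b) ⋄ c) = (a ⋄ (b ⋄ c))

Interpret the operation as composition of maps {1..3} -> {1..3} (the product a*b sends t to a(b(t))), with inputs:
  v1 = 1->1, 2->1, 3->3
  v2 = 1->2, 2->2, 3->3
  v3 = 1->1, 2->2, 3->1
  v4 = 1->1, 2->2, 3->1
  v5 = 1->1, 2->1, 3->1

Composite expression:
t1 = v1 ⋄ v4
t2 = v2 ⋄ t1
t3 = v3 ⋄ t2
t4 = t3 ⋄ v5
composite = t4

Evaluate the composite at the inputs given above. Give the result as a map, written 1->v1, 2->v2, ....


(v1 ⋄ v4) = 1->1, 2->1, 3->1
(v2 ⋄ (v1 ⋄ v4)) = 1->2, 2->2, 3->2
(v3 ⋄ (v2 ⋄ (v1 ⋄ v4))) = 1->2, 2->2, 3->2
((v3 ⋄ (v2 ⋄ (v1 ⋄ v4))) ⋄ v5) = 1->2, 2->2, 3->2

1->2, 2->2, 3->2


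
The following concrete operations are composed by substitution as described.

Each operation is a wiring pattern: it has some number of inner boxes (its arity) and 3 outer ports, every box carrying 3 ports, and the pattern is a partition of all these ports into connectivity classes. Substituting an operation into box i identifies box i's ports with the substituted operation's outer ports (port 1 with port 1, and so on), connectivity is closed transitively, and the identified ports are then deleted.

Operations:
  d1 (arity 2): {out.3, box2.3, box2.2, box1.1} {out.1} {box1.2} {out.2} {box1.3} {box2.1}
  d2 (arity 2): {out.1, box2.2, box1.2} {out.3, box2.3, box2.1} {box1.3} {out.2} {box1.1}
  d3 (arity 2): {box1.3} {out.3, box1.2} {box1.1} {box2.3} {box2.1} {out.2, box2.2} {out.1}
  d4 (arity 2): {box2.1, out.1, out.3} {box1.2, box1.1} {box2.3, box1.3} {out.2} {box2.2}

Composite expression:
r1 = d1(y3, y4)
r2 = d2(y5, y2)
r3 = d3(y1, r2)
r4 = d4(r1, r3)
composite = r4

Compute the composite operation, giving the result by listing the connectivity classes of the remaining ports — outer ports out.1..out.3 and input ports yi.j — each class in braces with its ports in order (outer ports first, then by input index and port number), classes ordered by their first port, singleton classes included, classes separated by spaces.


{out.1, out.3} {out.2} {y1.1} {y1.2, y3.1, y4.2, y4.3} {y1.3} {y2.1, y2.3} {y2.2, y5.2} {y3.2} {y3.3} {y4.1} {y5.1} {y5.3}

Substituting into d4 glues patterns; closure does the rest.
stage d1: inputs (y3, y4), connectivity {out.1} {out.2} {out.3, y3.1, y4.2, y4.3} {y3.2} {y3.3} {y4.1}, out.j its boundary
stage d2: inputs (y5, y2), connectivity {out.1, y2.2, y5.2} {out.2} {out.3, y2.1, y2.3} {y5.1} {y5.3}, out.j its boundary
stage d3: inputs (y1, y5, y2), connectivity {out.1} {out.2} {out.3, y1.2} {y1.1} {y1.3} {y2.1, y2.3} {y2.2, y5.2} {y5.1} {y5.3}, out.j its boundary
stage d4: inputs (y3, y4, y1, y5, y2), connectivity {out.1, out.3} {out.2} {y1.1} {y1.2, y3.1, y4.2, y4.3} {y1.3} {y2.1, y2.3} {y2.2, y5.2} {y3.2} {y3.3} {y4.1} {y5.1} {y5.3}, out.j its boundary


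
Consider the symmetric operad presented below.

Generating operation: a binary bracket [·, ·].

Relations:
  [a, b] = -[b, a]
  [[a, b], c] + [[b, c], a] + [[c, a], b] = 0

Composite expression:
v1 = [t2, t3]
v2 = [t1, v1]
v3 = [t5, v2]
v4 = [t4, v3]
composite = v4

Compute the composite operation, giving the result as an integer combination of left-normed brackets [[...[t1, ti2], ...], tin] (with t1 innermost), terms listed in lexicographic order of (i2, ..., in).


[[[[t1, t2], t3], t5], t4] - [[[[t1, t3], t2], t5], t4]

Skip Jacobi rewriting: expand, keep t1-initial words, read off terms.
Composite bracket: [t4, [t5, [t1, [t2, t3]]]]
The bracket unfolds into 16 signed words via [a, b] = ab - ba (2^4 = 16).
Only words starting with t1 matter:
  t1t2t3t5t4 (sign +1) contributes +[[[[t1, t2], t3], t5], t4]
  t1t3t2t5t4 (sign -1) contributes -[[[[t1, t3], t2], t5], t4]


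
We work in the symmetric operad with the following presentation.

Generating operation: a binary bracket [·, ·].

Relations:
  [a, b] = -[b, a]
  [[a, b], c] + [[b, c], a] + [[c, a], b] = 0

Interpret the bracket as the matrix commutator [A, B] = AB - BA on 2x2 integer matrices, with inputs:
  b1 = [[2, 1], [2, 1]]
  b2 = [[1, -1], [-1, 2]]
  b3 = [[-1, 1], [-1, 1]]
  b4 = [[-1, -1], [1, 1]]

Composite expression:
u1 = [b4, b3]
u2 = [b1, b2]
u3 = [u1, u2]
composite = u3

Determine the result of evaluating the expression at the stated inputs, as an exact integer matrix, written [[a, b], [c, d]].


[b4, b3] = [[0, -4], [-4, 0]]
[b1, b2] = [[1, 0], [-1, -1]]
[[b4, b3], [b1, b2]] = [[4, 8], [-8, -4]]

[[4, 8], [-8, -4]]


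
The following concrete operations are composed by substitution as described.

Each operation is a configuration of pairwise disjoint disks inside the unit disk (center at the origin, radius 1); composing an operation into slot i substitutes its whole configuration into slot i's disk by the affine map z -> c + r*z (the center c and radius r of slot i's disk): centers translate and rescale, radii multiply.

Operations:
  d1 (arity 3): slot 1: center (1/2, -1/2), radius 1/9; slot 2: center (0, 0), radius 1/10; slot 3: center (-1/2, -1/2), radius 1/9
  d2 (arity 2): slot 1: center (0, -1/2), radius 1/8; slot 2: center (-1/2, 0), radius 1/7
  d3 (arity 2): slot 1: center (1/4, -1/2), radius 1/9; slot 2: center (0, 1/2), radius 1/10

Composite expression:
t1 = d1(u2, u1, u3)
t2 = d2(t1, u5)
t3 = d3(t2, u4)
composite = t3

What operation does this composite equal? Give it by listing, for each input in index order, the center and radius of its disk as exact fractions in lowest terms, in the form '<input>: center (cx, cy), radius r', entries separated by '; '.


u1: center (1/4, -5/9), radius 1/720; u2: center (37/144, -9/16), radius 1/648; u3: center (35/144, -9/16), radius 1/648; u4: center (0, 1/2), radius 1/10; u5: center (7/36, -1/2), radius 1/63

Below d3, radii multiply path by path; the u-disk centers shift.
tracing u2 down its 3-map path: center (37/144, -9/16), radius 1/648
tracing u1 down its 3-map path: center (1/4, -5/9), radius 1/720
tracing u3 down its 3-map path: center (35/144, -9/16), radius 1/648
tracing u5 down its 2-map path: center (7/36, -1/2), radius 1/63
tracing u4 down its 1-map path: center (0, 1/2), radius 1/10


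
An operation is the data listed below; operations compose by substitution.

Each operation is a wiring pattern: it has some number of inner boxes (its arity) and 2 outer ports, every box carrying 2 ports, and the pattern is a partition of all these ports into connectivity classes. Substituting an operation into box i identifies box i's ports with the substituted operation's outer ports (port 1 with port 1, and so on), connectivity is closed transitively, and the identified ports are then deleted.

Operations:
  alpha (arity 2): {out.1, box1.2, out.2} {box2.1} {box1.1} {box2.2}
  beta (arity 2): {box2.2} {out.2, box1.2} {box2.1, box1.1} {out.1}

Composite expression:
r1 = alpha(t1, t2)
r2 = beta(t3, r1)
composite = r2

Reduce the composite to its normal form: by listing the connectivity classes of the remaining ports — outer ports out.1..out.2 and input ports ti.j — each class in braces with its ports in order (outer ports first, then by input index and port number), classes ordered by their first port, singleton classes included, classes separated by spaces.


{out.1} {out.2, t3.2} {t1.1} {t1.2, t3.1} {t2.1} {t2.2}

Treat the ports identified at beta as solder joints: merge, then drop.
stage alpha: inputs (t1, t2), connectivity {out.1, out.2, t1.2} {t1.1} {t2.1} {t2.2}, out.j its boundary
stage beta: inputs (t3, t1, t2), connectivity {out.1} {out.2, t3.2} {t1.1} {t1.2, t3.1} {t2.1} {t2.2}, out.j its boundary


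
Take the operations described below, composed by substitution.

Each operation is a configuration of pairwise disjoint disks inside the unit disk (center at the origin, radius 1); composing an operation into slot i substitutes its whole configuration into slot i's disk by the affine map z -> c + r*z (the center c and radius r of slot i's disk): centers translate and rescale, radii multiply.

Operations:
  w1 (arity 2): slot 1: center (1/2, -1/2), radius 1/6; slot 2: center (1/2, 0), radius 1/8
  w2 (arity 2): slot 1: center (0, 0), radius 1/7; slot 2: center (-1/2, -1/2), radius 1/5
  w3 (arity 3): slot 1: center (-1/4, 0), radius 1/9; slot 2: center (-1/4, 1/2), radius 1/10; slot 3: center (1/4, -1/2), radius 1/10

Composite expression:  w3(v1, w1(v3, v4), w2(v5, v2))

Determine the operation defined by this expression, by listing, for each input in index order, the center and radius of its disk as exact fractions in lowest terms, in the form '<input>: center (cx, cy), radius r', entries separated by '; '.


v1: center (-1/4, 0), radius 1/9; v2: center (1/5, -11/20), radius 1/50; v3: center (-1/5, 9/20), radius 1/60; v4: center (-1/5, 1/2), radius 1/80; v5: center (1/4, -1/2), radius 1/70

Each v-disk chains the slot maps above it in w3; radii multiply.
v1: after 1 affine step, its disk has center (-1/4, 0), radius 1/9
v3: after 2 affine steps, its disk has center (-1/5, 9/20), radius 1/60
v4: after 2 affine steps, its disk has center (-1/5, 1/2), radius 1/80
v5: after 2 affine steps, its disk has center (1/4, -1/2), radius 1/70
v2: after 2 affine steps, its disk has center (1/5, -11/20), radius 1/50


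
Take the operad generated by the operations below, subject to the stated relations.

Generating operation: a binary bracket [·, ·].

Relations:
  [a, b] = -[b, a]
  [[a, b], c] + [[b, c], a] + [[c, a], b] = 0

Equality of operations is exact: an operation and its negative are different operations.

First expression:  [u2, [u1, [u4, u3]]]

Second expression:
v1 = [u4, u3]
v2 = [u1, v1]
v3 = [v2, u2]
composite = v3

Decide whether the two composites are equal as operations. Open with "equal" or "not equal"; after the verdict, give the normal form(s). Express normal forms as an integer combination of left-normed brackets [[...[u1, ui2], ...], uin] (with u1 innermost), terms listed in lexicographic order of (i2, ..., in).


not equal: they reduce to [[[u1, u3], u4], u2] - [[[u1, u4], u3], u2] and -[[[u1, u3], u4], u2] + [[[u1, u4], u3], u2]

In normal form, the first expression is [[[u1, u3], u4], u2] - [[[u1, u4], u3], u2]
In normal form, the second expression is -[[[u1, u3], u4], u2] + [[[u1, u4], u3], u2]
Distinct normal forms: not equal.


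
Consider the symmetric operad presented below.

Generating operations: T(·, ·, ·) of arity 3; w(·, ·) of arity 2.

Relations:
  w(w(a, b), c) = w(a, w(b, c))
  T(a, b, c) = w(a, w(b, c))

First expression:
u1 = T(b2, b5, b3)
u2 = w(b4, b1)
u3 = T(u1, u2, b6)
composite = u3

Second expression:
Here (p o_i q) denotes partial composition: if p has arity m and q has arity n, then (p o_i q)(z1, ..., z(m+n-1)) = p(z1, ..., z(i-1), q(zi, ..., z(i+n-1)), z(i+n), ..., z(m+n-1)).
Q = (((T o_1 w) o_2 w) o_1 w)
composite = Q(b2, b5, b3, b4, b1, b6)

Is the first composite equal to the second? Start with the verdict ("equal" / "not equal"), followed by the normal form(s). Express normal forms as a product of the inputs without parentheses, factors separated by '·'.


equal; both compose to b2 · b5 · b3 · b4 · b1 · b6


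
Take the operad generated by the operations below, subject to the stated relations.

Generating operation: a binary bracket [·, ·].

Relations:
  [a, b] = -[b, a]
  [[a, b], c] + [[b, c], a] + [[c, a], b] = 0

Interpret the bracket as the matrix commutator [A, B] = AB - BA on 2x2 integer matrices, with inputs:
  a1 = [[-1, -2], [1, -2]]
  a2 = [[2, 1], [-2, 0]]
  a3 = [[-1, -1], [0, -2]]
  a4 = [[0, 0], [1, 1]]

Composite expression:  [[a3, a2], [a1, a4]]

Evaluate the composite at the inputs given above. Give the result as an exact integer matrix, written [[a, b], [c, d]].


[a3, a2] = [[2, 3], [2, -2]]
[a1, a4] = [[-2, -2], [-2, 2]]
[[a3, a2], [a1, a4]] = [[-2, 4], [0, 2]]

[[-2, 4], [0, 2]]


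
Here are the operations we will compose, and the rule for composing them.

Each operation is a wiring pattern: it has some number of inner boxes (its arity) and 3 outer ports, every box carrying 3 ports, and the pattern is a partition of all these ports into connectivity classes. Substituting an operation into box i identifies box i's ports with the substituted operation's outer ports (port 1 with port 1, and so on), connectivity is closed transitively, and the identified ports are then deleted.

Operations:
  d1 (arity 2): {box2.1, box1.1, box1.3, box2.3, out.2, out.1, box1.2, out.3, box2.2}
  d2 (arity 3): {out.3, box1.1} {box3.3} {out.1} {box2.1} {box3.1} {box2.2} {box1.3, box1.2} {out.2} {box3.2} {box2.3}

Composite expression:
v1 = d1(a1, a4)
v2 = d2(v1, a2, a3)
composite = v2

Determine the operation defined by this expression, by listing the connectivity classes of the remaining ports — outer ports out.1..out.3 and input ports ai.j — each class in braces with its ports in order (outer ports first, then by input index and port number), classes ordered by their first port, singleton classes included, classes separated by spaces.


{out.1} {out.2} {out.3, a1.1, a1.2, a1.3, a4.1, a4.2, a4.3} {a2.1} {a2.2} {a2.3} {a3.1} {a3.2} {a3.3}

Connectivity passes through glued d2-boundaries; trace each wire chain.
after d1, the pattern on (a1, a4) reads {out.1, out.2, out.3, a1.1, a1.2, a1.3, a4.1, a4.2, a4.3} (out.j = its outer ports)
after d2, the pattern on (a1, a4, a2, a3) reads {out.1} {out.2} {out.3, a1.1, a1.2, a1.3, a4.1, a4.2, a4.3} {a2.1} {a2.2} {a2.3} {a3.1} {a3.2} {a3.3} (out.j = its outer ports)


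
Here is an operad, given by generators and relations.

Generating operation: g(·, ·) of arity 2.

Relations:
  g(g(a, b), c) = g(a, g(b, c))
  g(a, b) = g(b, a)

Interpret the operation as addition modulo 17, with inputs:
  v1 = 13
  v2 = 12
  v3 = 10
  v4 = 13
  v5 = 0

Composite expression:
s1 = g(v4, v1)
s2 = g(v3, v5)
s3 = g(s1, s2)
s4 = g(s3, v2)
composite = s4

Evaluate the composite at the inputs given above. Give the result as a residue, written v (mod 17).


14 (mod 17)


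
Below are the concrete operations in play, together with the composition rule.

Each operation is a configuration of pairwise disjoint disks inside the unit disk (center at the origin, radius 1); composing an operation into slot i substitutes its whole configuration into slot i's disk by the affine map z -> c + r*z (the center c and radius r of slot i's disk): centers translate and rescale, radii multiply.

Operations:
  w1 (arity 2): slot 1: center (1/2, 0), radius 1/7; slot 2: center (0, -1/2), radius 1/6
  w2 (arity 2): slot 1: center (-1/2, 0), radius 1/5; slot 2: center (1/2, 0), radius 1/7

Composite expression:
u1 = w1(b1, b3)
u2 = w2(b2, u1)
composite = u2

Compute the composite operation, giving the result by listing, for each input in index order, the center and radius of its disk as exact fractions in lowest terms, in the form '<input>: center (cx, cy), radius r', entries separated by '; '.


b1: center (4/7, 0), radius 1/49; b2: center (-1/2, 0), radius 1/5; b3: center (1/2, -1/14), radius 1/42


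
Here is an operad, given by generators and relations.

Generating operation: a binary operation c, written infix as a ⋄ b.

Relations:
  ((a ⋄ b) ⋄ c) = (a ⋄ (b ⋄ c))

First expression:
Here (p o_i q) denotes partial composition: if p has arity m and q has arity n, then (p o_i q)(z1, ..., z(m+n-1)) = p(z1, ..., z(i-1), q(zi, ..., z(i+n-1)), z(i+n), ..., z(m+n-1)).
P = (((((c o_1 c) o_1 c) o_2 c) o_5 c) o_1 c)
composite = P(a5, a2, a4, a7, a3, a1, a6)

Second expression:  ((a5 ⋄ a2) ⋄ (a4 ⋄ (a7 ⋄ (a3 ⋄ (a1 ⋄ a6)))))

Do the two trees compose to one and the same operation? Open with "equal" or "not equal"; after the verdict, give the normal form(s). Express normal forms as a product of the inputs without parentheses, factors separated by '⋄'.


The first composite normalizes to a5 ⋄ a2 ⋄ a4 ⋄ a7 ⋄ a3 ⋄ a1 ⋄ a6
The second composite normalizes to a5 ⋄ a2 ⋄ a4 ⋄ a7 ⋄ a3 ⋄ a1 ⋄ a6
Identical normal forms: equal.

equal; both compose to a5 ⋄ a2 ⋄ a4 ⋄ a7 ⋄ a3 ⋄ a1 ⋄ a6


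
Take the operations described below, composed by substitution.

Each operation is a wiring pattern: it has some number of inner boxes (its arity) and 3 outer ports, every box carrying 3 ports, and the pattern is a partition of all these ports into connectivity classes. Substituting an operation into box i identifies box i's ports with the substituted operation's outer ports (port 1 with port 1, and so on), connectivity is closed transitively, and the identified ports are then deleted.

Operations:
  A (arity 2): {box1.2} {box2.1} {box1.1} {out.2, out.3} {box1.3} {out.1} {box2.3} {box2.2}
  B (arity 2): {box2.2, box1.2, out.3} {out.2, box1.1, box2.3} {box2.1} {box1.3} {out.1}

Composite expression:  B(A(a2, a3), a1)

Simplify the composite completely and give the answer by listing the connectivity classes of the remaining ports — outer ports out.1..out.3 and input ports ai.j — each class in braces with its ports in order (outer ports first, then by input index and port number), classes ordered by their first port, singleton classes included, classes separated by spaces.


{out.1} {out.2, a1.3} {out.3, a1.2} {a1.1} {a2.1} {a2.2} {a2.3} {a3.1} {a3.2} {a3.3}


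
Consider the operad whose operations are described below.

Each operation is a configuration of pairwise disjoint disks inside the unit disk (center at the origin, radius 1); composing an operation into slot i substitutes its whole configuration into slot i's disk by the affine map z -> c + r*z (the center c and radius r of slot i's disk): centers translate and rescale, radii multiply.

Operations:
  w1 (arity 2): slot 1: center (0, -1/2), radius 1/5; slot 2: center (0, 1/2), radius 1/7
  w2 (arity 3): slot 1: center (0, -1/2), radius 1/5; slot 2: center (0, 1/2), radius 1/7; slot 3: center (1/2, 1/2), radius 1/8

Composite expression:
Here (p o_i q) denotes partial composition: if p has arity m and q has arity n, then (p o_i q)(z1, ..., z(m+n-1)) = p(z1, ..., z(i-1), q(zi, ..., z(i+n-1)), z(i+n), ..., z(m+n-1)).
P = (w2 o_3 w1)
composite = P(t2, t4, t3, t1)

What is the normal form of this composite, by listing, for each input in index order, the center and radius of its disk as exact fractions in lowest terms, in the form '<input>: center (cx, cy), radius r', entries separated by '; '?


Nesting under w2 composes maps z -> c + r*z down each t-path.
t2 passes through 1 substitution, ending at center (0, -1/2), radius 1/5
t4 passes through 1 substitution, ending at center (0, 1/2), radius 1/7
t3 passes through 2 substitutions, ending at center (1/2, 7/16), radius 1/40
t1 passes through 2 substitutions, ending at center (1/2, 9/16), radius 1/56

t1: center (1/2, 9/16), radius 1/56; t2: center (0, -1/2), radius 1/5; t3: center (1/2, 7/16), radius 1/40; t4: center (0, 1/2), radius 1/7


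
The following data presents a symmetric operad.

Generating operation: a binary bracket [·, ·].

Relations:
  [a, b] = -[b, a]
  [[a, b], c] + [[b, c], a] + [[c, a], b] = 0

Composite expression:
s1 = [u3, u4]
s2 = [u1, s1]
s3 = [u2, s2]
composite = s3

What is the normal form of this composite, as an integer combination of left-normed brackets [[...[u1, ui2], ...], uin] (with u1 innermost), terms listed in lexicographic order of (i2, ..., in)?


-[[[u1, u3], u4], u2] + [[[u1, u4], u3], u2]

In the tensor algebra, words opening u1 carry the u1-anchored form.
Composite bracket: [u2, [u1, [u3, u4]]]
Applying ab - ba throughout gives 8 signed words (2^3 = 8).
Keep just the words that open with u1:
  u1u3u4u2 (sign -1) contributes -[[[u1, u3], u4], u2]
  u1u4u3u2 (sign +1) contributes +[[[u1, u4], u3], u2]


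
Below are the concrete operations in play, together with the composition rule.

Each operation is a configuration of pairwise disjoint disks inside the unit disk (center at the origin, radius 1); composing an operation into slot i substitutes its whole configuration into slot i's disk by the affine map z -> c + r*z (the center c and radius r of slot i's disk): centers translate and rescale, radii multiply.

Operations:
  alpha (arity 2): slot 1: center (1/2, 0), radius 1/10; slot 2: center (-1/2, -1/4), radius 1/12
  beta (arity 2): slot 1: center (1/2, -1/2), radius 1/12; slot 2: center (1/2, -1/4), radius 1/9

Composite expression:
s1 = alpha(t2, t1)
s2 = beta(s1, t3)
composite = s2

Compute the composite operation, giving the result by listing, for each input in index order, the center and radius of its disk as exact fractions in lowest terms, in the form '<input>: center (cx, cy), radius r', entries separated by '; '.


Below beta, radii multiply path by path; the t-disk centers shift.
for t2, the 2-step affine chain lands on center (13/24, -1/2), radius 1/120
for t1, the 2-step affine chain lands on center (11/24, -25/48), radius 1/144
for t3, the 1-step affine chain lands on center (1/2, -1/4), radius 1/9

t1: center (11/24, -25/48), radius 1/144; t2: center (13/24, -1/2), radius 1/120; t3: center (1/2, -1/4), radius 1/9


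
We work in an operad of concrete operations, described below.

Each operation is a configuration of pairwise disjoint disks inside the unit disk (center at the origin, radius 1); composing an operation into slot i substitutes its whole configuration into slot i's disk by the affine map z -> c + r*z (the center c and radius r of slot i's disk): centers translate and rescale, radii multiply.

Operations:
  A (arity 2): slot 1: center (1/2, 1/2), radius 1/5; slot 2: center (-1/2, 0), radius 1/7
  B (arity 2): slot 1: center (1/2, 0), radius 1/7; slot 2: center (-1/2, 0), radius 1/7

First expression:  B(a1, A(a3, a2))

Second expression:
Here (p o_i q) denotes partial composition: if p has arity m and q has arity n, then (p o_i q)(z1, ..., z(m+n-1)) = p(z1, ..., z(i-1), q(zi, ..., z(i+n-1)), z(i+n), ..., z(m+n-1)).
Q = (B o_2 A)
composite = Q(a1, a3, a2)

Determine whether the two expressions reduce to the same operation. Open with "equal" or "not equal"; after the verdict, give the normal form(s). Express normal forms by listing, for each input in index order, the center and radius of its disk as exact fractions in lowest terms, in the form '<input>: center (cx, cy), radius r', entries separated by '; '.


equal — both sides give a1: center (1/2, 0), radius 1/7; a2: center (-4/7, 0), radius 1/49; a3: center (-3/7, 1/14), radius 1/35

The first expression reduces to a1: center (1/2, 0), radius 1/7; a2: center (-4/7, 0), radius 1/49; a3: center (-3/7, 1/14), radius 1/35
The second expression reduces to a1: center (1/2, 0), radius 1/7; a2: center (-4/7, 0), radius 1/49; a3: center (-3/7, 1/14), radius 1/35
Both agree, so they are equal.


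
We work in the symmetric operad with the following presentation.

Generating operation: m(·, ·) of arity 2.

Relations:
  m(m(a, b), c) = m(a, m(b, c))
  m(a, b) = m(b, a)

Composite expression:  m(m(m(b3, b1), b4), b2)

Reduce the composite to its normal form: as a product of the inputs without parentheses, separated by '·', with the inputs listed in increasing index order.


Both nesting and order wash out for m; what remains is which b's occur.
m(b3, b1) spells out as b3 · b1
m(m(b3, b1), b4) spells out as b3 · b1 · b4
m(m(m(b3, b1), b4), b2) spells out as b3 · b1 · b4 · b2
rearranged into index order: b1 · b2 · b3 · b4

b1 · b2 · b3 · b4


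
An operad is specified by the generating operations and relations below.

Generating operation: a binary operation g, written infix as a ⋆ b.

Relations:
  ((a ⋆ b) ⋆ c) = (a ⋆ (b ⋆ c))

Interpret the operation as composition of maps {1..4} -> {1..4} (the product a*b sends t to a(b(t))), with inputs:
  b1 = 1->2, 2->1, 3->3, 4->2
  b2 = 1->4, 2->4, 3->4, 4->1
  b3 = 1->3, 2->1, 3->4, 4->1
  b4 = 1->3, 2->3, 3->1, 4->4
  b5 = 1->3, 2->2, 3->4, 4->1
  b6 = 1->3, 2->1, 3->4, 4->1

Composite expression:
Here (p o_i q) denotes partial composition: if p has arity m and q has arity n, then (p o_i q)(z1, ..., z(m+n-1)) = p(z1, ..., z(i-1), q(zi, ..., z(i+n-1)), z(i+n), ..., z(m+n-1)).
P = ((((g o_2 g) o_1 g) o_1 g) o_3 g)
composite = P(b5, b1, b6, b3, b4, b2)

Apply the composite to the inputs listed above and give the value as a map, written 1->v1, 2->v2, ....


(b5 ⋆ b1) = 1->2, 2->3, 3->4, 4->2
(b6 ⋆ b3) = 1->4, 2->3, 3->1, 4->3
((b5 ⋆ b1) ⋆ (b6 ⋆ b3)) = 1->2, 2->4, 3->2, 4->4
(b4 ⋆ b2) = 1->4, 2->4, 3->4, 4->3
(((b5 ⋆ b1) ⋆ (b6 ⋆ b3)) ⋆ (b4 ⋆ b2)) = 1->4, 2->4, 3->4, 4->2

1->4, 2->4, 3->4, 4->2


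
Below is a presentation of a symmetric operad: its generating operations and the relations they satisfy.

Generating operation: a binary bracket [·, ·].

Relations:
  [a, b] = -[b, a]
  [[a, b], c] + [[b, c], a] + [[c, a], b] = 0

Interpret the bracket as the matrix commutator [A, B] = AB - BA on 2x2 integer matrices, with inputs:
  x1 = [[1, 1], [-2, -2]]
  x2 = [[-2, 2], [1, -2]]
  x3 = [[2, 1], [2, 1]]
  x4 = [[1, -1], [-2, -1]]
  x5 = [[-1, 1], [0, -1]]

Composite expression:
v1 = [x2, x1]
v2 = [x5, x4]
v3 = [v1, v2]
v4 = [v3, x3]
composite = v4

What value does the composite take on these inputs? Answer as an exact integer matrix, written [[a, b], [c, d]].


[[4, 16], [-36, -4]]

[x2, x1] = [[-5, -6], [3, 5]]
[x5, x4] = [[-2, -2], [0, 2]]
[[x2, x1], [x5, x4]] = [[6, -4], [-12, -6]]
[[[x2, x1], [x5, x4]], x3] = [[4, 16], [-36, -4]]


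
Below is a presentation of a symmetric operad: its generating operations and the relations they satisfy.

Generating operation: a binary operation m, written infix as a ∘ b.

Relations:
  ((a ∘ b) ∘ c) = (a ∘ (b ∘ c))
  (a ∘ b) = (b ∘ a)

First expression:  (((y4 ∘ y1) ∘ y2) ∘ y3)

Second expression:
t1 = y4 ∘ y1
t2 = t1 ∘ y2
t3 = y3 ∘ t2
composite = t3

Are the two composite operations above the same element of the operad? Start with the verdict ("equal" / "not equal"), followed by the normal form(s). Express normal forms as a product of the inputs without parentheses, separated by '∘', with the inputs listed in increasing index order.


equal; the common form is y1 ∘ y2 ∘ y3 ∘ y4

Reducing the first expression gives y1 ∘ y2 ∘ y3 ∘ y4
Reducing the second expression gives y1 ∘ y2 ∘ y3 ∘ y4
Same normal form: equal.


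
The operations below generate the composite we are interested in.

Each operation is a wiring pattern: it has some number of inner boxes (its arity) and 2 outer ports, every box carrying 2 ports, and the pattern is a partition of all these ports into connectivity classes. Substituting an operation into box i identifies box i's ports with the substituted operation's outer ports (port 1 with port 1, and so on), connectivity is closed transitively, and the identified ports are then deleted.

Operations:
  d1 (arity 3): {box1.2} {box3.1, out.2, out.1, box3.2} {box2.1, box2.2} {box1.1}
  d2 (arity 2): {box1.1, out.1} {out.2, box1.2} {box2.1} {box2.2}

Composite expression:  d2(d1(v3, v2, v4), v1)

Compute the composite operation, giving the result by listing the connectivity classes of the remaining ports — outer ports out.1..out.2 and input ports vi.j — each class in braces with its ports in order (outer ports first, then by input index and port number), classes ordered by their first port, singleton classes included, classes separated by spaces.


Reachability decides: close wires over d2-identified ports.
after d1, the pattern on (v3, v2, v4) reads {out.1, out.2, v4.1, v4.2} {v2.1, v2.2} {v3.1} {v3.2} (out.j = its outer ports)
after d2, the pattern on (v3, v2, v4, v1) reads {out.1, out.2, v4.1, v4.2} {v1.1} {v1.2} {v2.1, v2.2} {v3.1} {v3.2} (out.j = its outer ports)

{out.1, out.2, v4.1, v4.2} {v1.1} {v1.2} {v2.1, v2.2} {v3.1} {v3.2}
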